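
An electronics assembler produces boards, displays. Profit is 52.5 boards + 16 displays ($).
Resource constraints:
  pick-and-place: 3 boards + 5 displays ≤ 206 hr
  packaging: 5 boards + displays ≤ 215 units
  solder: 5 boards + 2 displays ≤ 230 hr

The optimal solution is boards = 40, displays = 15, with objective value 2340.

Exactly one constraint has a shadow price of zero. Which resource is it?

pick-and-place: 195/206 (slack 11)
packaging: 215/215 (binding)
solder: 230/230 (binding)
By complementary slackness, a constraint with positive slack has shadow price 0 → pick-and-place.

pick-and-place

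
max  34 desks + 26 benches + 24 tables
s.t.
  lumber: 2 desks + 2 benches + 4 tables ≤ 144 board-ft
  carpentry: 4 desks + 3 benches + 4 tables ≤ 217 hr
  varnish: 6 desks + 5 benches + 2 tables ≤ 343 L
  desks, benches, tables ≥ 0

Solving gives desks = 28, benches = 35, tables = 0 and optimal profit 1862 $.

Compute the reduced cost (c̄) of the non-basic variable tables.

-6

Binding: carpentry and varnish. Non-binding: lumber (18 unused).
By complementary slackness, y = 0 for the non-binding constraint.
From A_Bᵀ y = c: 4·y_carpentry + 6·y_varnish = 34; 3·y_carpentry + 5·y_varnish = 26.
Solving: y_carpentry = 7, y_varnish = 1.
Reduced cost of tables: c₃ − yᵀa₃ = 24 − (7·4 + 1·2) = 24 − 30 = -6.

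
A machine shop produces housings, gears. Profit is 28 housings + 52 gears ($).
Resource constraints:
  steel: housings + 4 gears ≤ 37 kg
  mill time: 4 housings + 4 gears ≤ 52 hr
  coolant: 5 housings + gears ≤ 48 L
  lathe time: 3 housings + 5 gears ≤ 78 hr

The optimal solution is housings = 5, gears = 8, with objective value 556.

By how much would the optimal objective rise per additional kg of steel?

Check each constraint at x*: steel 37/37 (tight); mill time 52/52 (tight); coolant 33/48 (slack 15); lathe time 55/78 (slack 23).
Slack constraints have shadow price 0 (complementary slackness).
Dual feasibility on the basic columns requires 1·y_steel + 4·y_mill time = 28, 4·y_steel + 4·y_mill time = 52.
→ y_steel = 8 and y_mill time = 5.
Shadow price of steel = 8.

8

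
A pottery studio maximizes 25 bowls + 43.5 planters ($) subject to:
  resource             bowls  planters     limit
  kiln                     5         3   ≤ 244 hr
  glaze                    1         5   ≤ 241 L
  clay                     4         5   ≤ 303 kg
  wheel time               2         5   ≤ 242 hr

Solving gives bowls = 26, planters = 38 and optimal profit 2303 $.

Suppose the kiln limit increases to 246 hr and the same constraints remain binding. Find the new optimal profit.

Binding: kiln and wheel time. Non-binding: glaze (25 unused), clay (9 unused).
By complementary slackness, y = 0 for the non-binding constraints.
From A_Bᵀ y = c: 5·y_kiln + 2·y_wheel time = 25; 3·y_kiln + 5·y_wheel time = 43.5.
This yields shadow prices y_kiln = 2, y_wheel time = 7.5.
Δz = y_kiln·Δb = 2 × (2) = 4, so new z* = 2303 + 4 = 2307.

2307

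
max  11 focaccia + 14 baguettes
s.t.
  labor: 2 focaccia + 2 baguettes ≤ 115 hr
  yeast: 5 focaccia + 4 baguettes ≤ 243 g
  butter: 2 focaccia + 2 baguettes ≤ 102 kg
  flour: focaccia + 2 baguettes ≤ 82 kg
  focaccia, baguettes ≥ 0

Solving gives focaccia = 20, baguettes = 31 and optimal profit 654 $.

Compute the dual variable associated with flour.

Check each constraint at x*: labor 102/115 (slack 13); yeast 224/243 (slack 19); butter 102/102 (tight); flour 82/82 (tight).
Since labor, yeast are not tight, their duals are 0.
The binding rows give the dual system: 2·y_butter + 1·y_flour = 11 and 2·y_butter + 2·y_flour = 14.
Solving: y_butter = 4, y_flour = 3.
Shadow price of flour = 3.

3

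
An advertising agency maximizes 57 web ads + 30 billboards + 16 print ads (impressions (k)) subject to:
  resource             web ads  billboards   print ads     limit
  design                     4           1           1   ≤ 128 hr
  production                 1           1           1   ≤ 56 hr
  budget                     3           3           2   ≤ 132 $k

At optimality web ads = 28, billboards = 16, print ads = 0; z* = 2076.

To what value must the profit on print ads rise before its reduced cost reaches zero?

Binding: design and budget. Non-binding: production (12 unused).
Slack constraints have shadow price 0 (complementary slackness).
Dual feasibility on the basic columns requires 4·y_design + 3·y_budget = 57, 1·y_design + 3·y_budget = 30.
→ y_design = 9 and y_budget = 7.
print ads enters the basis when its profit ≥ yᵀa₃ = 9·1 + 7·2 = 23.

23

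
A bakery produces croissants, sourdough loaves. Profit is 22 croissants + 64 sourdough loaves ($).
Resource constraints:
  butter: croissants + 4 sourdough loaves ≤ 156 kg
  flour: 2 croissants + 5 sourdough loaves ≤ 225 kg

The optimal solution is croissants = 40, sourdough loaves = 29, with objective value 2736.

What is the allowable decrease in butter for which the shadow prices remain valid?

Binding constraints: butter, flour. The basis is B = [[1,4],[2,5]] with det -3.
Per unit decrease in butter, x* moves by d = (1.6667, -0.6667).
The basis stays optimal until sourdough loaves reaches 0; allowable decrease = 43.5 kg.

43.5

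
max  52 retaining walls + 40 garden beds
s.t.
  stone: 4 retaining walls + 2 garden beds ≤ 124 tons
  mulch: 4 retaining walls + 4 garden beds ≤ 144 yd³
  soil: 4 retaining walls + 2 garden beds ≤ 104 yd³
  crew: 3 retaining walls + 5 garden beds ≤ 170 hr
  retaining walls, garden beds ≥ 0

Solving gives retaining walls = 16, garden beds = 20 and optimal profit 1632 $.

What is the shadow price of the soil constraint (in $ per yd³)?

Binding: mulch and soil. Non-binding: stone (20 unused), crew (22 unused).
Slack constraints have shadow price 0 (complementary slackness).
Dual feasibility on the basic columns requires 4·y_mulch + 4·y_soil = 52, 4·y_mulch + 2·y_soil = 40.
This yields shadow prices y_mulch = 7, y_soil = 6.
Shadow price of soil = 6.

6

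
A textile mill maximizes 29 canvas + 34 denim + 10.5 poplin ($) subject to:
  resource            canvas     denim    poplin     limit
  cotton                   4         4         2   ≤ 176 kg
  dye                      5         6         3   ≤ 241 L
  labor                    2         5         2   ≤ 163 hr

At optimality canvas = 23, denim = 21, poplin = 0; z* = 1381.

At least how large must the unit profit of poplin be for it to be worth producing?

17

Check each constraint at x*: cotton 176/176 (tight); dye 241/241 (tight); labor 151/163 (slack 12).
By complementary slackness, y = 0 for the non-binding constraint.
From A_Bᵀ y = c: 4·y_cotton + 5·y_dye = 29; 4·y_cotton + 6·y_dye = 34.
This yields shadow prices y_cotton = 1, y_dye = 5.
poplin enters the basis when its profit ≥ yᵀa₃ = 1·2 + 5·3 = 17.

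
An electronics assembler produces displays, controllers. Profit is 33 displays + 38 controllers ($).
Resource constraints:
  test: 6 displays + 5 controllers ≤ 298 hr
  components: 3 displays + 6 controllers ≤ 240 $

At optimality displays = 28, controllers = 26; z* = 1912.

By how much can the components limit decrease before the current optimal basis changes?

Binding constraints: test, components. The basis is B = [[6,5],[3,6]] with det 21.
Per unit decrease in components, x* moves by d = (0.2381, -0.2857).
The basis stays optimal until controllers reaches 0; allowable decrease = 91 $.

91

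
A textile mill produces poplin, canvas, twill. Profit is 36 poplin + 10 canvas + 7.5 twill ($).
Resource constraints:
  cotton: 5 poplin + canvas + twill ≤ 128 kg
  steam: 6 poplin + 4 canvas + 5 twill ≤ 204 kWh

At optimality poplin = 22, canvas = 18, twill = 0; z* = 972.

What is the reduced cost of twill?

-3.5

At the optimum: cotton uses 128 of 128 (binding); steam uses 204 of 204 (binding).
From A_Bᵀ y = c: 5·y_cotton + 6·y_steam = 36; 1·y_cotton + 4·y_steam = 10.
→ y_cotton = 6 and y_steam = 1.
Reduced cost of twill: c₃ − yᵀa₃ = 7.5 − (6·1 + 1·5) = 7.5 − 11 = -3.5.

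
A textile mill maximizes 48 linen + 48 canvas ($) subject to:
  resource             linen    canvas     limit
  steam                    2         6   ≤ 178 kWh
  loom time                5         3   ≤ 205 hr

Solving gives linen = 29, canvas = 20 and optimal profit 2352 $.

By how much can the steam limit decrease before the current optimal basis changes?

Binding constraints: steam, loom time. The basis is B = [[2,6],[5,3]] with det -24.
Per unit decrease in steam, x* moves by d = (0.125, -0.2083).
The basis stays optimal until canvas reaches 0; allowable decrease = 96 kWh.

96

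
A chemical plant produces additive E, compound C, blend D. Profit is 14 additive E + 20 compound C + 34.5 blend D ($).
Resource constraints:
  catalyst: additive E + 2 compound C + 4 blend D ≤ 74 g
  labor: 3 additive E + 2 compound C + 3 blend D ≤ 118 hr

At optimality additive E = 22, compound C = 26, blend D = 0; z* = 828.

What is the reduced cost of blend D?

Both catalyst and labor are binding at x*.
The binding rows give the dual system: 1·y_catalyst + 3·y_labor = 14 and 2·y_catalyst + 2·y_labor = 20.
This yields shadow prices y_catalyst = 8, y_labor = 2.
Reduced cost of blend D: c₃ − yᵀa₃ = 34.5 − (8·4 + 2·3) = 34.5 − 38 = -3.5.

-3.5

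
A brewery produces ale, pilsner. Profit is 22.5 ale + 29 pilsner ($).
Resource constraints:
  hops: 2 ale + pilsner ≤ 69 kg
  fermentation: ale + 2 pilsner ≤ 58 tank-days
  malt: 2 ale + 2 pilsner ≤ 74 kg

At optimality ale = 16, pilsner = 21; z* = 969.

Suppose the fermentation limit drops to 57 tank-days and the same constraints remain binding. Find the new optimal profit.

At the optimum: hops uses 53 of 69 (slack = 16); fermentation uses 58 of 58 (binding); malt uses 74 of 74 (binding).
By complementary slackness, y = 0 for the non-binding constraint.
From A_Bᵀ y = c: 1·y_fermentation + 2·y_malt = 22.5; 2·y_fermentation + 2·y_malt = 29.
Solving: y_fermentation = 6.5, y_malt = 8.
Δz = y_fermentation·Δb = 6.5 × (-1) = -6.5, so new z* = 969 − 6.5 = 962.5.

962.5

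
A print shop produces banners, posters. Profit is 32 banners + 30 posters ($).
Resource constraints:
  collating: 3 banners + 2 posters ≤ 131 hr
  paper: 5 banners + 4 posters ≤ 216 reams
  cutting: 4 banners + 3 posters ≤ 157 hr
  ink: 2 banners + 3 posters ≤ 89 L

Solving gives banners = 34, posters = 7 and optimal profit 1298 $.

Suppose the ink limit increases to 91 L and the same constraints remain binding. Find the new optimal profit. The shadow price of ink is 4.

1306

Δb = 2, so new z* = 1298 + (4)·(2) = 1298 + 8 = 1306.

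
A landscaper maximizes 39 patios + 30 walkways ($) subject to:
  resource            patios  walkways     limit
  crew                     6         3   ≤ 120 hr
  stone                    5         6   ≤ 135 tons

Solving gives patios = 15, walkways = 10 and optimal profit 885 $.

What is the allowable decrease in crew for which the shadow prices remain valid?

52.5

Binding constraints: crew, stone. The basis is B = [[6,3],[5,6]] with det 21.
Per unit decrease in crew, x* moves by d = (-0.2857, 0.2381).
The basis stays optimal until patios reaches 0; allowable decrease = 52.5 hr.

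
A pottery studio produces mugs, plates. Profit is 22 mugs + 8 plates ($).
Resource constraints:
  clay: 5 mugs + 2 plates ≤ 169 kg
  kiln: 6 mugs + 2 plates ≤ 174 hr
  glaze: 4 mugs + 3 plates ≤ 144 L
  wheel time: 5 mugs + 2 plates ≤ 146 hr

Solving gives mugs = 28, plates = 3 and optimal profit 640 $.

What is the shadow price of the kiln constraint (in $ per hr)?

2

At the optimum: clay uses 146 of 169 (slack = 23); kiln uses 174 of 174 (binding); glaze uses 121 of 144 (slack = 23); wheel time uses 146 of 146 (binding).
Slack constraints have shadow price 0 (complementary slackness).
From A_Bᵀ y = c: 6·y_kiln + 5·y_wheel time = 22; 2·y_kiln + 2·y_wheel time = 8.
→ y_kiln = 2 and y_wheel time = 2.
Shadow price of kiln = 2.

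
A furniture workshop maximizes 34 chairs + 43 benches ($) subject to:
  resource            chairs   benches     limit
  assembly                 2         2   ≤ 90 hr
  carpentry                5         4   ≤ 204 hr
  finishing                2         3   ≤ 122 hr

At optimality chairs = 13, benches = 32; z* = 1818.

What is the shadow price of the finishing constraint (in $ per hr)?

Binding: assembly and finishing. Non-binding: carpentry (11 unused).
Slack constraints have shadow price 0 (complementary slackness).
From A_Bᵀ y = c: 2·y_assembly + 2·y_finishing = 34; 2·y_assembly + 3·y_finishing = 43.
→ y_assembly = 8 and y_finishing = 9.
Shadow price of finishing = 9.

9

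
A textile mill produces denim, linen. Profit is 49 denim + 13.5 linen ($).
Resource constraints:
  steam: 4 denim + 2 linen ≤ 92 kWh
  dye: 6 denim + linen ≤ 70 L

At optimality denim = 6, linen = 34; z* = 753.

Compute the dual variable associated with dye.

Check each constraint at x*: steam 92/92 (tight); dye 70/70 (tight).
Dual feasibility on the basic columns requires 4·y_steam + 6·y_dye = 49, 2·y_steam + 1·y_dye = 13.5.
→ y_steam = 4 and y_dye = 5.5.
Shadow price of dye = 5.5.

5.5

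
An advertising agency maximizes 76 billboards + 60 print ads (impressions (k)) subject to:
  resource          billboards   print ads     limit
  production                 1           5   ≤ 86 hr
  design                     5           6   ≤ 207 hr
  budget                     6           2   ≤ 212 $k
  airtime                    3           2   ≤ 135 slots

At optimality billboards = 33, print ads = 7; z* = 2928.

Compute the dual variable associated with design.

8

Check each constraint at x*: production 68/86 (slack 18); design 207/207 (tight); budget 212/212 (tight); airtime 113/135 (slack 22).
Slack constraints have shadow price 0 (complementary slackness).
Dual feasibility on the basic columns requires 5·y_design + 6·y_budget = 76, 6·y_design + 2·y_budget = 60.
This yields shadow prices y_design = 8, y_budget = 6.
Shadow price of design = 8.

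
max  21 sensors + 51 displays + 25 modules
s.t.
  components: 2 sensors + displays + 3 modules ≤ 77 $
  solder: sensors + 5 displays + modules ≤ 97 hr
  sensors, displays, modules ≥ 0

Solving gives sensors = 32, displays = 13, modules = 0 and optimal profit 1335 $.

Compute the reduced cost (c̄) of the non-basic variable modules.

Both components and solder are binding at x*.
The binding rows give the dual system: 2·y_components + 1·y_solder = 21 and 1·y_components + 5·y_solder = 51.
Solving: y_components = 6, y_solder = 9.
Reduced cost of modules: c₃ − yᵀa₃ = 25 − (6·3 + 9·1) = 25 − 27 = -2.

-2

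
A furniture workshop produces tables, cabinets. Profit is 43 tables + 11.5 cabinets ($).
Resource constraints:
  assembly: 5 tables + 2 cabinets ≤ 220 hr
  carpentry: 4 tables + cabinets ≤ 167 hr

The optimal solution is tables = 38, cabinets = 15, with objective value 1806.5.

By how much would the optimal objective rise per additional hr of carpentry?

Both assembly and carpentry are binding at x*.
From A_Bᵀ y = c: 5·y_assembly + 4·y_carpentry = 43; 2·y_assembly + 1·y_carpentry = 11.5.
→ y_assembly = 1 and y_carpentry = 9.5.
Shadow price of carpentry = 9.5.

9.5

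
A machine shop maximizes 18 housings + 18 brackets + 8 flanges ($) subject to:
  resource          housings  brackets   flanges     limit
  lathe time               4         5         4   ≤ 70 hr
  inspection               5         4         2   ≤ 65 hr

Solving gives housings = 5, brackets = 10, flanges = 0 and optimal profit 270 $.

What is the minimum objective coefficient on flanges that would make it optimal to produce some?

12

Check each constraint at x*: lathe time 70/70 (tight); inspection 65/65 (tight).
Dual feasibility on the basic columns requires 4·y_lathe time + 5·y_inspection = 18, 5·y_lathe time + 4·y_inspection = 18.
This yields shadow prices y_lathe time = 2, y_inspection = 2.
flanges enters the basis when its profit ≥ yᵀa₃ = 2·4 + 2·2 = 12.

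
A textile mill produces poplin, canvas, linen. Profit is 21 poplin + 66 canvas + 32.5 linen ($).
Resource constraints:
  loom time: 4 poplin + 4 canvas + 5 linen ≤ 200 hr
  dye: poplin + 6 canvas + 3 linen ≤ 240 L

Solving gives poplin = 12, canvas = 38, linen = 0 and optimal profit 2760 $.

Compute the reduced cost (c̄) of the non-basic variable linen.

Check each constraint at x*: loom time 200/200 (tight); dye 240/240 (tight).
From A_Bᵀ y = c: 4·y_loom time + 1·y_dye = 21; 4·y_loom time + 6·y_dye = 66.
→ y_loom time = 3 and y_dye = 9.
Reduced cost of linen: c₃ − yᵀa₃ = 32.5 − (3·5 + 9·3) = 32.5 − 42 = -9.5.

-9.5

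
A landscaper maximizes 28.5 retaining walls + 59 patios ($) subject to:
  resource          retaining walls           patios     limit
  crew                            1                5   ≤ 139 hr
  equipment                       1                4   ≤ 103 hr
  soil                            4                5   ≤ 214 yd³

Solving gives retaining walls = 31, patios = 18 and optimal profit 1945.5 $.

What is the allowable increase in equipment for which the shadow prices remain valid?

13.2

Binding constraints: equipment, soil. The basis is B = [[1,4],[4,5]] with det -11.
Per unit increase in equipment, x* moves by d = (-0.4545, 0.3636).
The basis stays optimal until crew becomes binding; allowable increase = 13.2 hr.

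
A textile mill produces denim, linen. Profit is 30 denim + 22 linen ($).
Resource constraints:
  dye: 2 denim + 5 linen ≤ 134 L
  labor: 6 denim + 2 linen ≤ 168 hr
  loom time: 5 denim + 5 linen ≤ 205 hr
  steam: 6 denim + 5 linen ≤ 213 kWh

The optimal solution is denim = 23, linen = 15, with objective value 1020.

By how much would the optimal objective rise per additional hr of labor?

1

Binding: labor and steam. Non-binding: dye (13 unused), loom time (15 unused).
Slack constraints have shadow price 0 (complementary slackness).
The binding rows give the dual system: 6·y_labor + 6·y_steam = 30 and 2·y_labor + 5·y_steam = 22.
Solving: y_labor = 1, y_steam = 4.
Shadow price of labor = 1.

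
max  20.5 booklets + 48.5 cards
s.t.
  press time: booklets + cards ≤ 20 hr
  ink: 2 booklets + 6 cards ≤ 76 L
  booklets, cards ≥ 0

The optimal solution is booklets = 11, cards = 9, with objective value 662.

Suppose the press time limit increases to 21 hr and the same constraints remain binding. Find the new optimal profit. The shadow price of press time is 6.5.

Δb = 1, so new z* = 662 + (6.5)·(1) = 662 + 6.5 = 668.5.

668.5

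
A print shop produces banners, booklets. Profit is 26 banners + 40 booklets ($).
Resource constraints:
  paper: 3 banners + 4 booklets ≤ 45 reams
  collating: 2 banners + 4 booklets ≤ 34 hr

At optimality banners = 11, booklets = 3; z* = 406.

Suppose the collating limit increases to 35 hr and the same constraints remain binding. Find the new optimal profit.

410

Both paper and collating are binding at x*.
The binding rows give the dual system: 3·y_paper + 2·y_collating = 26 and 4·y_paper + 4·y_collating = 40.
This yields shadow prices y_paper = 6, y_collating = 4.
Δz = y_collating·Δb = 4 × (1) = 4, so new z* = 406 + 4 = 410.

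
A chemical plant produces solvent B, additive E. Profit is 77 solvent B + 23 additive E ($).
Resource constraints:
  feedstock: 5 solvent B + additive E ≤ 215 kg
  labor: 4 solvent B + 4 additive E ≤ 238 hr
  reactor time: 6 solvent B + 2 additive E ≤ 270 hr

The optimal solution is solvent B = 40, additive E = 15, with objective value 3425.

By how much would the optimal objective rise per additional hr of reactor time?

Binding: feedstock and reactor time. Non-binding: labor (18 unused).
Since labor is not tight, its dual is 0.
The binding rows give the dual system: 5·y_feedstock + 6·y_reactor time = 77 and 1·y_feedstock + 2·y_reactor time = 23.
→ y_feedstock = 4 and y_reactor time = 9.5.
Shadow price of reactor time = 9.5.

9.5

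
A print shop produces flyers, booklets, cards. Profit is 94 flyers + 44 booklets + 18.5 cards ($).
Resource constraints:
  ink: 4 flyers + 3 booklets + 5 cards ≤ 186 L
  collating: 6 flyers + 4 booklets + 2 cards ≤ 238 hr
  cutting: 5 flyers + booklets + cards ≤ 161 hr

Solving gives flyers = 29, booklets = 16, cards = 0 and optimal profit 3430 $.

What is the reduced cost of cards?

-7.5

At the optimum: ink uses 164 of 186 (slack = 22); collating uses 238 of 238 (binding); cutting uses 161 of 161 (binding).
Slack constraints have shadow price 0 (complementary slackness).
From A_Bᵀ y = c: 6·y_collating + 5·y_cutting = 94; 4·y_collating + 1·y_cutting = 44.
→ y_collating = 9 and y_cutting = 8.
Reduced cost of cards: c₃ − yᵀa₃ = 18.5 − (9·2 + 8·1) = 18.5 − 26 = -7.5.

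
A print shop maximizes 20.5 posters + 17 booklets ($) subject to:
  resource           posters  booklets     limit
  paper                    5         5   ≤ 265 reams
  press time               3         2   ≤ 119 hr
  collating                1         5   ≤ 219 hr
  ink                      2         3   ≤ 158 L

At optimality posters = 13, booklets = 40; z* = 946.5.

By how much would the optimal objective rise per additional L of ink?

At the optimum: paper uses 265 of 265 (binding); press time uses 119 of 119 (binding); collating uses 213 of 219 (slack = 6); ink uses 146 of 158 (slack = 12).
By complementary slackness, y = 0 for the non-binding constraints.
The binding rows give the dual system: 5·y_paper + 3·y_press time = 20.5 and 5·y_paper + 2·y_press time = 17.
Solving: y_paper = 2, y_press time = 3.5.
Shadow price of ink = 0.

0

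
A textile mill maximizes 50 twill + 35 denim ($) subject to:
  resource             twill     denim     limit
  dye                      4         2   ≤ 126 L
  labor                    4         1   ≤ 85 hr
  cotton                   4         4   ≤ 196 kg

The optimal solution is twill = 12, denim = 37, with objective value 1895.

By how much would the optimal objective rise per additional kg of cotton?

7.5

Check each constraint at x*: dye 122/126 (slack 4); labor 85/85 (tight); cotton 196/196 (tight).
Slack constraints have shadow price 0 (complementary slackness).
From A_Bᵀ y = c: 4·y_labor + 4·y_cotton = 50; 1·y_labor + 4·y_cotton = 35.
Solving: y_labor = 5, y_cotton = 7.5.
Shadow price of cotton = 7.5.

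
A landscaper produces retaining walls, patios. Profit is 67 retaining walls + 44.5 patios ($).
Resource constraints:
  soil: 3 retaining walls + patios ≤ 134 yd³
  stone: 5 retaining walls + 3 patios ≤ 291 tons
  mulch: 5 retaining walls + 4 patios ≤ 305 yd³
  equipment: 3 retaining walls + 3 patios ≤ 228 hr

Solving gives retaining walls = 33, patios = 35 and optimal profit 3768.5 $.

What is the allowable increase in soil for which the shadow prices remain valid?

Binding constraints: soil, mulch. The basis is B = [[3,1],[5,4]] with det 7.
Per unit increase in soil, x* moves by d = (0.5714, -0.7143).
The basis stays optimal until stone becomes binding; allowable increase = 29.4 yd³.

29.4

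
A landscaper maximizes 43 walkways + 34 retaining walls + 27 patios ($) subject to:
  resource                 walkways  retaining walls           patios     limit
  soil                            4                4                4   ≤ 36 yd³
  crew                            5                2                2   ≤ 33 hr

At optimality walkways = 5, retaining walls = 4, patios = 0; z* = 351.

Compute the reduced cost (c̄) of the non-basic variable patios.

-7

Both soil and crew are binding at x*.
From A_Bᵀ y = c: 4·y_soil + 5·y_crew = 43; 4·y_soil + 2·y_crew = 34.
Solving: y_soil = 7, y_crew = 3.
Reduced cost of patios: c₃ − yᵀa₃ = 27 − (7·4 + 3·2) = 27 − 34 = -7.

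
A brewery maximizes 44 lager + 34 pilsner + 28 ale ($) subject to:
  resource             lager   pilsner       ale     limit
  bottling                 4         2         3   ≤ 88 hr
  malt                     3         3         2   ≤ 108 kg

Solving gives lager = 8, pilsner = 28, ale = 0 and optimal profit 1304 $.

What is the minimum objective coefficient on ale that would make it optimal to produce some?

31

Both bottling and malt are binding at x*.
From A_Bᵀ y = c: 4·y_bottling + 3·y_malt = 44; 2·y_bottling + 3·y_malt = 34.
Solving: y_bottling = 5, y_malt = 8.
ale enters the basis when its profit ≥ yᵀa₃ = 5·3 + 8·2 = 31.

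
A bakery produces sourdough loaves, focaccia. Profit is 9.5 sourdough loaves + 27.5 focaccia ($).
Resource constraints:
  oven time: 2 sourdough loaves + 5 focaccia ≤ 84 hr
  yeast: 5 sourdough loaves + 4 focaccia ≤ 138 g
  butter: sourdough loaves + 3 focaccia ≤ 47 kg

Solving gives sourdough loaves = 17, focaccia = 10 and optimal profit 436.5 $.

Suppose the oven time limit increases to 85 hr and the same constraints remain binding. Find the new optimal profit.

At the optimum: oven time uses 84 of 84 (binding); yeast uses 125 of 138 (slack = 13); butter uses 47 of 47 (binding).
By complementary slackness, y = 0 for the non-binding constraint.
From A_Bᵀ y = c: 2·y_oven time + 1·y_butter = 9.5; 5·y_oven time + 3·y_butter = 27.5.
→ y_oven time = 1 and y_butter = 7.5.
Δz = y_oven time·Δb = 1 × (1) = 1, so new z* = 436.5 + 1 = 437.5.

437.5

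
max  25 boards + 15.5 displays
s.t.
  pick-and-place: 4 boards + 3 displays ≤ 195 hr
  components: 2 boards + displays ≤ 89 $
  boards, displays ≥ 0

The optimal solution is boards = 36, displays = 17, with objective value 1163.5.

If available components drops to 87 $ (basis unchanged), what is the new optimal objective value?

Check each constraint at x*: pick-and-place 195/195 (tight); components 89/89 (tight).
The binding rows give the dual system: 4·y_pick-and-place + 2·y_components = 25 and 3·y_pick-and-place + 1·y_components = 15.5.
Solving: y_pick-and-place = 3, y_components = 6.5.
Δz = y_components·Δb = 6.5 × (-2) = -13, so new z* = 1163.5 − 13 = 1150.5.

1150.5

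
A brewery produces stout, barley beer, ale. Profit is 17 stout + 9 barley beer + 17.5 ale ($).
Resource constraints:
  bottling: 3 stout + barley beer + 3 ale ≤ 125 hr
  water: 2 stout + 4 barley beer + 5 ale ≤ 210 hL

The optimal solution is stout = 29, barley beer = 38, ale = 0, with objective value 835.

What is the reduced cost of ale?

At the optimum: bottling uses 125 of 125 (binding); water uses 210 of 210 (binding).
From A_Bᵀ y = c: 3·y_bottling + 2·y_water = 17; 1·y_bottling + 4·y_water = 9.
This yields shadow prices y_bottling = 5, y_water = 1.
Reduced cost of ale: c₃ − yᵀa₃ = 17.5 − (5·3 + 1·5) = 17.5 − 20 = -2.5.

-2.5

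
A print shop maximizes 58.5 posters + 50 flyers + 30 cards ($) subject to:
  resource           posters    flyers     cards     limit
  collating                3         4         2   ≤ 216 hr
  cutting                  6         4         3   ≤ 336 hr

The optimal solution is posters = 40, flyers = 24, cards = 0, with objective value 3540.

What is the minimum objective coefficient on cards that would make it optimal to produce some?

32

At the optimum: collating uses 216 of 216 (binding); cutting uses 336 of 336 (binding).
Dual feasibility on the basic columns requires 3·y_collating + 6·y_cutting = 58.5, 4·y_collating + 4·y_cutting = 50.
Solving: y_collating = 5.5, y_cutting = 7.
cards enters the basis when its profit ≥ yᵀa₃ = 5.5·2 + 7·3 = 32.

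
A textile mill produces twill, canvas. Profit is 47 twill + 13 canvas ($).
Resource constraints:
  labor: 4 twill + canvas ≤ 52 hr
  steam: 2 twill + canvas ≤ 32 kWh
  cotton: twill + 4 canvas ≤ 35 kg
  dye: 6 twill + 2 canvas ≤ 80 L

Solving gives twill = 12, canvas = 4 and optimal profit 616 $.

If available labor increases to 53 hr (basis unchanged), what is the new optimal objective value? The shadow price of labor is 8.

Δb = 1, so new z* = 616 + (8)·(1) = 616 + 8 = 624.

624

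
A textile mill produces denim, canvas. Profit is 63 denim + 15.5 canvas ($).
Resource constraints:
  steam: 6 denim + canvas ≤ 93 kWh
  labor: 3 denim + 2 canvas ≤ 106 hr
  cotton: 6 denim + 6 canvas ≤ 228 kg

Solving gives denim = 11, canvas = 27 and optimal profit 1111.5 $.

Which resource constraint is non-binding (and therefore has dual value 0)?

labor

steam: 93/93 (binding)
labor: 87/106 (slack 19)
cotton: 228/228 (binding)
By complementary slackness, a constraint with positive slack has shadow price 0 → labor.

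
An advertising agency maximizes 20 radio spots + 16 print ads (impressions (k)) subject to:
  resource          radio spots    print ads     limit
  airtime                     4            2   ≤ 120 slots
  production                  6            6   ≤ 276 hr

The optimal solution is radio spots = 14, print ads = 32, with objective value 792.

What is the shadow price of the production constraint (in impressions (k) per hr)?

2

Check each constraint at x*: airtime 120/120 (tight); production 276/276 (tight).
Dual feasibility on the basic columns requires 4·y_airtime + 6·y_production = 20, 2·y_airtime + 6·y_production = 16.
Solving: y_airtime = 2, y_production = 2.
Shadow price of production = 2.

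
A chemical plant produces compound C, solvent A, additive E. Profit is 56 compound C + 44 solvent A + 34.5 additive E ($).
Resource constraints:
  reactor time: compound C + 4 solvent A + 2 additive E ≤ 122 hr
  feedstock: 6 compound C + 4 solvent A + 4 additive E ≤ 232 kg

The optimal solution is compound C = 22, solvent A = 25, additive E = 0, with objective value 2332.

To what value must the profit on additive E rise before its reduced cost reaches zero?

Check each constraint at x*: reactor time 122/122 (tight); feedstock 232/232 (tight).
Dual feasibility on the basic columns requires 1·y_reactor time + 6·y_feedstock = 56, 4·y_reactor time + 4·y_feedstock = 44.
Solving: y_reactor time = 2, y_feedstock = 9.
additive E enters the basis when its profit ≥ yᵀa₃ = 2·2 + 9·4 = 40.

40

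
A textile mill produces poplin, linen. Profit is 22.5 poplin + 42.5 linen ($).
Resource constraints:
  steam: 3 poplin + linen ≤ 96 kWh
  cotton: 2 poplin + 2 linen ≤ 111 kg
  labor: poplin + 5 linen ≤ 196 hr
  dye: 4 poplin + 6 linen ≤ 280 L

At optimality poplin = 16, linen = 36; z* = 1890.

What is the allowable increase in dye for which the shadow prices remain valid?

12

Binding constraints: labor, dye. The basis is B = [[1,5],[4,6]] with det -14.
Per unit increase in dye, x* moves by d = (0.3571, -0.0714).
The basis stays optimal until steam becomes binding; allowable increase = 12 L.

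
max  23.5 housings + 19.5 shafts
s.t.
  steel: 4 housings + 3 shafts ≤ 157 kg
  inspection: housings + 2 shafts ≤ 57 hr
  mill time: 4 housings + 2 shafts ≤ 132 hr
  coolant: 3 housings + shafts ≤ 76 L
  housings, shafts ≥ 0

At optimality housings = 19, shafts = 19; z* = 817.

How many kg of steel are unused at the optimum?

24

steel used = 4·19 + 3·19 = 133; slack = 157 − 133 = 24.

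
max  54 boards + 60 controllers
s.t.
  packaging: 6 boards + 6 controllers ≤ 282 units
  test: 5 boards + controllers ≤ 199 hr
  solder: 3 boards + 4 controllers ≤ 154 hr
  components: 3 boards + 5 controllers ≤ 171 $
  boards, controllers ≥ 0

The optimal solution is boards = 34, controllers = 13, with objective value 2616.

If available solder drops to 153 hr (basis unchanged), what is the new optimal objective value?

2610

Binding: packaging and solder. Non-binding: test (16 unused), components (4 unused).
Since test, components are not tight, their duals are 0.
Dual feasibility on the basic columns requires 6·y_packaging + 3·y_solder = 54, 6·y_packaging + 4·y_solder = 60.
This yields shadow prices y_packaging = 6, y_solder = 6.
Δz = y_solder·Δb = 6 × (-1) = -6, so new z* = 2616 − 6 = 2610.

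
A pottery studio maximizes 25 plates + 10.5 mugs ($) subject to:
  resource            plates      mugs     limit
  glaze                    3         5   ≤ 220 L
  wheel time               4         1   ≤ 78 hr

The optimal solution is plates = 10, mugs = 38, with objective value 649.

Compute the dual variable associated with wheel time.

5.5

Both glaze and wheel time are binding at x*.
From A_Bᵀ y = c: 3·y_glaze + 4·y_wheel time = 25; 5·y_glaze + 1·y_wheel time = 10.5.
→ y_glaze = 1 and y_wheel time = 5.5.
Shadow price of wheel time = 5.5.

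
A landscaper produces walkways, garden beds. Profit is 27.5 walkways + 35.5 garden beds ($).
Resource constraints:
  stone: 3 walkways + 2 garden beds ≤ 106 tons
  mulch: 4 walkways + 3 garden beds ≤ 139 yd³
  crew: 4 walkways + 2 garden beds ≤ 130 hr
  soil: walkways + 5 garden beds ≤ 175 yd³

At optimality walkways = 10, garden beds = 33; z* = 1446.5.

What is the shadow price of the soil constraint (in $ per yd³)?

Check each constraint at x*: stone 96/106 (slack 10); mulch 139/139 (tight); crew 106/130 (slack 24); soil 175/175 (tight).
By complementary slackness, y = 0 for the non-binding constraints.
The binding rows give the dual system: 4·y_mulch + 1·y_soil = 27.5 and 3·y_mulch + 5·y_soil = 35.5.
Solving: y_mulch = 6, y_soil = 3.5.
Shadow price of soil = 3.5.

3.5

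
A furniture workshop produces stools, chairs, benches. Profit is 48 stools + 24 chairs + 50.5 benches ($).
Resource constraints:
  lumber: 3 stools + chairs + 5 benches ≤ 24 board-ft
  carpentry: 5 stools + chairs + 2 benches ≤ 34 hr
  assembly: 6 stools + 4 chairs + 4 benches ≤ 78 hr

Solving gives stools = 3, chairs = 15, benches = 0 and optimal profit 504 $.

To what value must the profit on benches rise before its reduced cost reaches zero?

56

Binding: lumber and assembly. Non-binding: carpentry (4 unused).
Since carpentry is not tight, its dual is 0.
Dual feasibility on the basic columns requires 3·y_lumber + 6·y_assembly = 48, 1·y_lumber + 4·y_assembly = 24.
Solving: y_lumber = 8, y_assembly = 4.
benches enters the basis when its profit ≥ yᵀa₃ = 8·5 + 4·4 = 56.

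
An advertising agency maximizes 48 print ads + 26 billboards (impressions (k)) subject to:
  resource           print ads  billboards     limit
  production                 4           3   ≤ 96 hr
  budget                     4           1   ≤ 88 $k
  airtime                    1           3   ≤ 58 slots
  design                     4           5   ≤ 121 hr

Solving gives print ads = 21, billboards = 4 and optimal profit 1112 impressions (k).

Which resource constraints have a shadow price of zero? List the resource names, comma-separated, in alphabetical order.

airtime, design

production: 96/96 (binding)
budget: 88/88 (binding)
airtime: 33/58 (slack 25)
design: 104/121 (slack 17)
By complementary slackness, a constraint with positive slack has shadow price 0 → airtime, design.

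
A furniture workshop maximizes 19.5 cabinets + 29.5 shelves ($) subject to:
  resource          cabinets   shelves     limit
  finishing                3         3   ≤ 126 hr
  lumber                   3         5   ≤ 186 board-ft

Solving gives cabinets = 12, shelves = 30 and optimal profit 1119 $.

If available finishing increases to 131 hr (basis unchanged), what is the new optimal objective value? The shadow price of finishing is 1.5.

1126.5

Δb = 5, so new z* = 1119 + (1.5)·(5) = 1119 + 7.5 = 1126.5.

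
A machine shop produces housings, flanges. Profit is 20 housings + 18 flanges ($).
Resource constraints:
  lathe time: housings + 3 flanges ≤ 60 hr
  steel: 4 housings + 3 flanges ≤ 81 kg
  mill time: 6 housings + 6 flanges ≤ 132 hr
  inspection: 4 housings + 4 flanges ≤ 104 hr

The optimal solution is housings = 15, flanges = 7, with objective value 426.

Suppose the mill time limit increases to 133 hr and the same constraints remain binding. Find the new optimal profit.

Binding: steel and mill time. Non-binding: lathe time (24 unused), inspection (16 unused).
Since lathe time, inspection are not tight, their duals are 0.
From A_Bᵀ y = c: 4·y_steel + 6·y_mill time = 20; 3·y_steel + 6·y_mill time = 18.
This yields shadow prices y_steel = 2, y_mill time = 2.
Δz = y_mill time·Δb = 2 × (1) = 2, so new z* = 426 + 2 = 428.

428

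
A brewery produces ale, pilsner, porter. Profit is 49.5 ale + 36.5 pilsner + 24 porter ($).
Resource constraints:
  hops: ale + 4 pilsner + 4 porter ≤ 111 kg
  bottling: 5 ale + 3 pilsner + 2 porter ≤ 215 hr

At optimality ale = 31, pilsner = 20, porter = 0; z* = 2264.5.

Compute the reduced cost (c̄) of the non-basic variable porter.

Check each constraint at x*: hops 111/111 (tight); bottling 215/215 (tight).
The binding rows give the dual system: 1·y_hops + 5·y_bottling = 49.5 and 4·y_hops + 3·y_bottling = 36.5.
→ y_hops = 2 and y_bottling = 9.5.
Reduced cost of porter: c₃ − yᵀa₃ = 24 − (2·4 + 9.5·2) = 24 − 27 = -3.

-3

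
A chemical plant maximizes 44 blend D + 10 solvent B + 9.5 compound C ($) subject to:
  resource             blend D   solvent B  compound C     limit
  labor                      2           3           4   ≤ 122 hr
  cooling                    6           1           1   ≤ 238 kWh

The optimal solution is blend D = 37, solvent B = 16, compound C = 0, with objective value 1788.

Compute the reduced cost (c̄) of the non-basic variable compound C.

-1.5

Check each constraint at x*: labor 122/122 (tight); cooling 238/238 (tight).
The binding rows give the dual system: 2·y_labor + 6·y_cooling = 44 and 3·y_labor + 1·y_cooling = 10.
This yields shadow prices y_labor = 1, y_cooling = 7.
Reduced cost of compound C: c₃ − yᵀa₃ = 9.5 − (1·4 + 7·1) = 9.5 − 11 = -1.5.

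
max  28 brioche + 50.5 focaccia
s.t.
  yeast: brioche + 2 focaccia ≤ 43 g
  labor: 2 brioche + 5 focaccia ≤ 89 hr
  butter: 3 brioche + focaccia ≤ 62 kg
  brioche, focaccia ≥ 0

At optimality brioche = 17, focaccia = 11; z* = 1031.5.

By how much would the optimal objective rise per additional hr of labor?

Binding: labor and butter. Non-binding: yeast (4 unused).
Since yeast is not tight, its dual is 0.
Dual feasibility on the basic columns requires 2·y_labor + 3·y_butter = 28, 5·y_labor + 1·y_butter = 50.5.
→ y_labor = 9.5 and y_butter = 3.
Shadow price of labor = 9.5.

9.5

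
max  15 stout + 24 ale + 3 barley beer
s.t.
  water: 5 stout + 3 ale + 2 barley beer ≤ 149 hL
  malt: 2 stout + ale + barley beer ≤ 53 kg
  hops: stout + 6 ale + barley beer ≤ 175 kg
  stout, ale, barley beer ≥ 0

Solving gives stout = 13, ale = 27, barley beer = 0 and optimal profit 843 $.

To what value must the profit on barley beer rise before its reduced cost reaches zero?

9

Binding: malt and hops. Non-binding: water (3 unused).
Since water is not tight, its dual is 0.
The binding rows give the dual system: 2·y_malt + 1·y_hops = 15 and 1·y_malt + 6·y_hops = 24.
Solving: y_malt = 6, y_hops = 3.
barley beer enters the basis when its profit ≥ yᵀa₃ = 6·1 + 3·1 = 9.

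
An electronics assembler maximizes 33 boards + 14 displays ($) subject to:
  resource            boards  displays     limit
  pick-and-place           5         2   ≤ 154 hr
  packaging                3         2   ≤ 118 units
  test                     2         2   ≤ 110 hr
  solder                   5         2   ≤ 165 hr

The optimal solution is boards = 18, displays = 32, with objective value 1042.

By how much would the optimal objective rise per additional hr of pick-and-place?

6

Check each constraint at x*: pick-and-place 154/154 (tight); packaging 118/118 (tight); test 100/110 (slack 10); solder 154/165 (slack 11).
Slack constraints have shadow price 0 (complementary slackness).
Dual feasibility on the basic columns requires 5·y_pick-and-place + 3·y_packaging = 33, 2·y_pick-and-place + 2·y_packaging = 14.
Solving: y_pick-and-place = 6, y_packaging = 1.
Shadow price of pick-and-place = 6.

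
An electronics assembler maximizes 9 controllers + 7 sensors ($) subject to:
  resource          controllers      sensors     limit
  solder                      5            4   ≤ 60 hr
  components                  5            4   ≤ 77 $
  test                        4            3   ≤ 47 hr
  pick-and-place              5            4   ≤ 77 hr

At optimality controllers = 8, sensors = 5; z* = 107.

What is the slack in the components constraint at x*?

components used = 5·8 + 4·5 = 60; slack = 77 − 60 = 17.

17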